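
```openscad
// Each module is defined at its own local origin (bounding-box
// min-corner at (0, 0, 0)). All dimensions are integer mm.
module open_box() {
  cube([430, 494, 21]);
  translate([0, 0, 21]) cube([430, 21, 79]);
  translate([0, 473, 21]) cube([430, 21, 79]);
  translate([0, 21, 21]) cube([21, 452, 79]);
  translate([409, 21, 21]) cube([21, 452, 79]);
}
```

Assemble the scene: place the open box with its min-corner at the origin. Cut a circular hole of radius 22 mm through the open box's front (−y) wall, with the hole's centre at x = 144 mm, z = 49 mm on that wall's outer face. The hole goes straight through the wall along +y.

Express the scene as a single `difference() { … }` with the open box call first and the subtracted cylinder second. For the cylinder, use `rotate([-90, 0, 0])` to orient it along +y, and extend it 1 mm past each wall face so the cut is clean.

difference() {
  open_box();
  translate([144, -1, 49]) rotate([-90, 0, 0]) cylinder(h = 23, r = 22);
}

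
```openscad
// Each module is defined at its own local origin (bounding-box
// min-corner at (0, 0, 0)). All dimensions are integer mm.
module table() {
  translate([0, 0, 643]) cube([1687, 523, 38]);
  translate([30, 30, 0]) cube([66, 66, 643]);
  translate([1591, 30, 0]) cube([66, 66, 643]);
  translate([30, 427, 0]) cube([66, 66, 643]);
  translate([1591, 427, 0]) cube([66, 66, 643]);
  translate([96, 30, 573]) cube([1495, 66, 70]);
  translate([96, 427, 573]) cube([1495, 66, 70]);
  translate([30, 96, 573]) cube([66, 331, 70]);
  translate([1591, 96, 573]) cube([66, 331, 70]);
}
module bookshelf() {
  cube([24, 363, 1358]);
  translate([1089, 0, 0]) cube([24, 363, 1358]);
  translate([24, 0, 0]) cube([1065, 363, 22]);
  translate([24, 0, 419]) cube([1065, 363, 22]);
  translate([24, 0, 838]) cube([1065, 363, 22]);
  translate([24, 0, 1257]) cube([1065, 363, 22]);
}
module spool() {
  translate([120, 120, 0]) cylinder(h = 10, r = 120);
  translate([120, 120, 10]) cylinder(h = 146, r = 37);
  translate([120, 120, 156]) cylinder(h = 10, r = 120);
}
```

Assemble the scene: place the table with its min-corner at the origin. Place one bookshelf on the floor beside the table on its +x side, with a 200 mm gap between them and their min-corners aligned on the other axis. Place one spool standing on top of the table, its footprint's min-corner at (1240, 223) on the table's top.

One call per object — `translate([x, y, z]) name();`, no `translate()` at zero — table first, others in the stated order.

table();
translate([1887, 0, 0]) bookshelf();
translate([1240, 223, 681]) spool();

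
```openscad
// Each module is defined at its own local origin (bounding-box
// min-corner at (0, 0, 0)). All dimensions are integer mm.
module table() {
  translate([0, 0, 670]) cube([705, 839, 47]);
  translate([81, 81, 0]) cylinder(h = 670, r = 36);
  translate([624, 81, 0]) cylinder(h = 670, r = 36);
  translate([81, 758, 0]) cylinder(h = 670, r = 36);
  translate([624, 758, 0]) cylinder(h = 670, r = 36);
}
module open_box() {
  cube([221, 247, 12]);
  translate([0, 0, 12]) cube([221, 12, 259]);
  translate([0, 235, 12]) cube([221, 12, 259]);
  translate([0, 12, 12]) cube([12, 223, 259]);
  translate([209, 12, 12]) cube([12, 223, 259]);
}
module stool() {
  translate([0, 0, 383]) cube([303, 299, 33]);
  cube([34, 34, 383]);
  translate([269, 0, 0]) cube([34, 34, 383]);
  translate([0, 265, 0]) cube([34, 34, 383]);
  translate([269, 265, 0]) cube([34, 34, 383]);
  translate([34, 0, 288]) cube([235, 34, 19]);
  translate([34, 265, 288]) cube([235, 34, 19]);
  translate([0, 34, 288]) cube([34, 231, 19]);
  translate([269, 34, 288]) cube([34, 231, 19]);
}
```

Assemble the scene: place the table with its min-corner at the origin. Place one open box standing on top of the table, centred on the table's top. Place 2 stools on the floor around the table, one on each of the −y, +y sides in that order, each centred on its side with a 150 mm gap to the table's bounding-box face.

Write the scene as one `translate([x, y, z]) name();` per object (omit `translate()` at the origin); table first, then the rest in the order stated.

table();
translate([242, 296, 717]) open_box();
translate([201, -449, 0]) stool();
translate([201, 989, 0]) stool();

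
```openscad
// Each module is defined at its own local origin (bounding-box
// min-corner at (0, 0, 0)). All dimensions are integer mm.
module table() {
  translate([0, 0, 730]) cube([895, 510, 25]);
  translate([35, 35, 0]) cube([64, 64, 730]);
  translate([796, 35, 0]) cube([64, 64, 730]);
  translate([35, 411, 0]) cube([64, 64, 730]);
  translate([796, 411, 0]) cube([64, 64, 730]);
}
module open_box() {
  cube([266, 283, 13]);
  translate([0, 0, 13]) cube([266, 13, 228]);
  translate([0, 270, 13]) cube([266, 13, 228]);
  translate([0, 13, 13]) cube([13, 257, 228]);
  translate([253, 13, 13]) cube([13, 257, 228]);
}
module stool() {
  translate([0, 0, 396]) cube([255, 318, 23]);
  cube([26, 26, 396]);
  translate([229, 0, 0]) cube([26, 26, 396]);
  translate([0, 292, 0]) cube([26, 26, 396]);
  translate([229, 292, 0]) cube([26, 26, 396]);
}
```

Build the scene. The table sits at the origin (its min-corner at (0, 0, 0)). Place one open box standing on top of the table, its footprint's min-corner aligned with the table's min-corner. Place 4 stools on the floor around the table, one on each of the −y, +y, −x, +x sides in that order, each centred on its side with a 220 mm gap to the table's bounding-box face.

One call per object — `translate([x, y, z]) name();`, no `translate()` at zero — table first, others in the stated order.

table();
translate([0, 0, 755]) open_box();
translate([320, -538, 0]) stool();
translate([320, 730, 0]) stool();
translate([-475, 96, 0]) stool();
translate([1115, 96, 0]) stool();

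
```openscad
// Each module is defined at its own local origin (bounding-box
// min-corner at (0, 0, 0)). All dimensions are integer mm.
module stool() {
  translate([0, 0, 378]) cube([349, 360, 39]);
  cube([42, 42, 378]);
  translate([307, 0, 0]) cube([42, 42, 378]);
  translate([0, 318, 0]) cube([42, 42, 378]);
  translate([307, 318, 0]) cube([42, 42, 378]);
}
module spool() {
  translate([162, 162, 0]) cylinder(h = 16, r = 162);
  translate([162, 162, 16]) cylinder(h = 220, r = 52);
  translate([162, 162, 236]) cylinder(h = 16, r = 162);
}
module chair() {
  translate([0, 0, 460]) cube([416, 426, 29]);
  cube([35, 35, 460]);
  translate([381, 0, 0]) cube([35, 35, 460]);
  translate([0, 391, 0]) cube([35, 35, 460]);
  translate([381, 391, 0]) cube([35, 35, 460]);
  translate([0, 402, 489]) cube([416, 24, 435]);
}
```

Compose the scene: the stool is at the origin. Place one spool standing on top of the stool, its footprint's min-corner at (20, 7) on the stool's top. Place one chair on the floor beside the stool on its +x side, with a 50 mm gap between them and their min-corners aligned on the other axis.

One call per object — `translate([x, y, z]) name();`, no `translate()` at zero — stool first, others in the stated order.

stool();
translate([20, 7, 417]) spool();
translate([399, 0, 0]) chair();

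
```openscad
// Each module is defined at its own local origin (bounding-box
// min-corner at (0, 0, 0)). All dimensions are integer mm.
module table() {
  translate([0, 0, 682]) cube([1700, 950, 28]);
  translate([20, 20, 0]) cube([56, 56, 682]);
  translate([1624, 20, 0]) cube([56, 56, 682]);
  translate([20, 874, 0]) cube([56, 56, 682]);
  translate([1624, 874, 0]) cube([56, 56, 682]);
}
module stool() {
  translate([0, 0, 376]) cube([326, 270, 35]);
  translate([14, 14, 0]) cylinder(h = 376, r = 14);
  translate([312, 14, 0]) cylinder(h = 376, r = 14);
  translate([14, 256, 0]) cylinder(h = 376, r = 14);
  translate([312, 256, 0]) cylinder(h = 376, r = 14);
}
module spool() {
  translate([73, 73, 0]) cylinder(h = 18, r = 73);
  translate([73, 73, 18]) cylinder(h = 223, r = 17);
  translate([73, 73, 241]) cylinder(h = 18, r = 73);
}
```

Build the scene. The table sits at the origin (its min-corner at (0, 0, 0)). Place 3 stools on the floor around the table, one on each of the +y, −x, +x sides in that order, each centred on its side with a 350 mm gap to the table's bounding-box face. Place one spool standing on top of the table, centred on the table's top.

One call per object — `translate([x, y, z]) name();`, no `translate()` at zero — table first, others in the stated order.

table();
translate([687, 1300, 0]) stool();
translate([-676, 340, 0]) stool();
translate([2050, 340, 0]) stool();
translate([777, 402, 710]) spool();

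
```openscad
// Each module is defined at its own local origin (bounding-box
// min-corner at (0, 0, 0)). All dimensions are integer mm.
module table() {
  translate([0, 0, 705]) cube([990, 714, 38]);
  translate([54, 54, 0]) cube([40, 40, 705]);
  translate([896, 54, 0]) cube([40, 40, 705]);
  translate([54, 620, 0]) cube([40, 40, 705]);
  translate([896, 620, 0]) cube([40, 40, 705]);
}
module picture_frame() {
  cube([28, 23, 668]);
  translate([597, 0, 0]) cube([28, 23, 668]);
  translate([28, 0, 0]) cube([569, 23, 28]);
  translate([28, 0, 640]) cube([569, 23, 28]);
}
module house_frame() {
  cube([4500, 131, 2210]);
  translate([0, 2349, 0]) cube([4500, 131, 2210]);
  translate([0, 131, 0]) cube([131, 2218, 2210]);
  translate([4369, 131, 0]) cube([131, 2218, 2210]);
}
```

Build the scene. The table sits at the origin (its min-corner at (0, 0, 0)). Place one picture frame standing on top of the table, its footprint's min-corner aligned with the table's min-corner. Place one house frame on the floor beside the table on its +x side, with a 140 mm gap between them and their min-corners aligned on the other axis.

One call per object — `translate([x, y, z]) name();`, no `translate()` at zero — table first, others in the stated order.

table();
translate([0, 0, 743]) picture_frame();
translate([1130, 0, 0]) house_frame();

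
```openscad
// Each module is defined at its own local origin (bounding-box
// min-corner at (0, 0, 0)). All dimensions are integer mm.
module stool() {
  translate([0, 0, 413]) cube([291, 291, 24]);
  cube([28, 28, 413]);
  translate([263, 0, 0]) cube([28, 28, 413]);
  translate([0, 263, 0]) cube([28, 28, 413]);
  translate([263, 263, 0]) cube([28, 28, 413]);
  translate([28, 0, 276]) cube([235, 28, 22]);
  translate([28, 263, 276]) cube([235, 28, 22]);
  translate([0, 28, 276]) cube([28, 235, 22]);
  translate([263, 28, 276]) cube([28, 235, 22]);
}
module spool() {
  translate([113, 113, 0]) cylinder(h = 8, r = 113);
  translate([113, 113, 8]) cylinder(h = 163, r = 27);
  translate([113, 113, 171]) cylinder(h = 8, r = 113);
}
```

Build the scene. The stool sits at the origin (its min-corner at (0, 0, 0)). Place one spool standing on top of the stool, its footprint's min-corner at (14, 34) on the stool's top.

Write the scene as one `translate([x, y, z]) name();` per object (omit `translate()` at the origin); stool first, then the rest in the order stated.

stool();
translate([14, 34, 437]) spool();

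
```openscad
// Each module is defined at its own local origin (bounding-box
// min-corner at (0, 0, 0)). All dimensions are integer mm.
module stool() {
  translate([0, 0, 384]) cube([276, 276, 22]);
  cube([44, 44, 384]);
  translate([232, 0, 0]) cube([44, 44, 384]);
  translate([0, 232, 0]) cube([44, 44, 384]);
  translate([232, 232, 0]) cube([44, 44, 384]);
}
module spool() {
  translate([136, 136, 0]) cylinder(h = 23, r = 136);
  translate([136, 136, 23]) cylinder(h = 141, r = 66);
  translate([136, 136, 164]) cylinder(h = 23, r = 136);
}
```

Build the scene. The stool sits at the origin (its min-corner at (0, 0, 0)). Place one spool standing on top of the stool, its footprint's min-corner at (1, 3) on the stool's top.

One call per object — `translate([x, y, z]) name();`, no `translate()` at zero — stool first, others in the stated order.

stool();
translate([1, 3, 406]) spool();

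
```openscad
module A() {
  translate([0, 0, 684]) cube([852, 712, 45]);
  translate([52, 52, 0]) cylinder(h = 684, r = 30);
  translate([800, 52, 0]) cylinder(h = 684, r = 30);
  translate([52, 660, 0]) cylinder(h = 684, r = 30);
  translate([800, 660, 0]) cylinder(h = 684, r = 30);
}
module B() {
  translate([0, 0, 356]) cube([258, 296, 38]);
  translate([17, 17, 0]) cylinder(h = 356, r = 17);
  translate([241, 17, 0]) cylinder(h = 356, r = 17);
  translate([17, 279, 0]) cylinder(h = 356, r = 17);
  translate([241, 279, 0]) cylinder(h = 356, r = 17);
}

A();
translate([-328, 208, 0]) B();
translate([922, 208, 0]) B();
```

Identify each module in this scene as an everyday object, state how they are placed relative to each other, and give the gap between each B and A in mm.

A is a table. B is a stool. Two stools sit around the table at the −x, +x sides. The gap between each stool and the table is 70 mm.

Each stool's nearest face is 70 mm from the table's bounding box.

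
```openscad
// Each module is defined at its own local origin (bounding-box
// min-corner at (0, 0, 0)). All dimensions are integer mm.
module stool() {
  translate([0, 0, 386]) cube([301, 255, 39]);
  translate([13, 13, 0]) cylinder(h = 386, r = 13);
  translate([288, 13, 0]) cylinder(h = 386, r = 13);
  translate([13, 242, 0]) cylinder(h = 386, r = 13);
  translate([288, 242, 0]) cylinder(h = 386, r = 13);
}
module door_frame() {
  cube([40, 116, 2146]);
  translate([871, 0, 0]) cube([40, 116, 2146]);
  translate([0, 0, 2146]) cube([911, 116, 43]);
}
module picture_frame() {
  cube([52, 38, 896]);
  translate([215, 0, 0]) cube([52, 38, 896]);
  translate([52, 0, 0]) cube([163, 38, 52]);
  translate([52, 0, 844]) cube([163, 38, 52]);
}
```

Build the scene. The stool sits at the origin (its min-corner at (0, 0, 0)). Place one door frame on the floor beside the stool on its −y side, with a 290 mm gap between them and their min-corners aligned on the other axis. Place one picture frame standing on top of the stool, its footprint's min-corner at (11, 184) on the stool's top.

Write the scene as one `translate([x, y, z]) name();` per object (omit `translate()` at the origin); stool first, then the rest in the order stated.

stool();
translate([0, -406, 0]) door_frame();
translate([11, 184, 425]) picture_frame();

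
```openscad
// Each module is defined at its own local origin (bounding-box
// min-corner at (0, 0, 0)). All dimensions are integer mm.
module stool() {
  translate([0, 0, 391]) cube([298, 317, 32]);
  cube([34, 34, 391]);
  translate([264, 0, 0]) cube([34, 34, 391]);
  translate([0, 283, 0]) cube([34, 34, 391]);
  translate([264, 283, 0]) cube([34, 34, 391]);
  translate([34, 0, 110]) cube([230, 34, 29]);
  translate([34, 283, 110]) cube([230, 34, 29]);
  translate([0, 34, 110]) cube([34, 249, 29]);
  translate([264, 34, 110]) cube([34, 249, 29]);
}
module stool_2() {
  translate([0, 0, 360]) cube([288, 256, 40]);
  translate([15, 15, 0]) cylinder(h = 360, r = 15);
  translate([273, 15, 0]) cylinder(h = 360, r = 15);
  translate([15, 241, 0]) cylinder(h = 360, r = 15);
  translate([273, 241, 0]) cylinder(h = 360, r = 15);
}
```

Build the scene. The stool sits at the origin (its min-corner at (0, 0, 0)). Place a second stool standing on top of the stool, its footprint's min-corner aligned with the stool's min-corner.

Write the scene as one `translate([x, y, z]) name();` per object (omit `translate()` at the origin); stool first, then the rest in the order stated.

stool();
translate([0, 0, 423]) stool_2();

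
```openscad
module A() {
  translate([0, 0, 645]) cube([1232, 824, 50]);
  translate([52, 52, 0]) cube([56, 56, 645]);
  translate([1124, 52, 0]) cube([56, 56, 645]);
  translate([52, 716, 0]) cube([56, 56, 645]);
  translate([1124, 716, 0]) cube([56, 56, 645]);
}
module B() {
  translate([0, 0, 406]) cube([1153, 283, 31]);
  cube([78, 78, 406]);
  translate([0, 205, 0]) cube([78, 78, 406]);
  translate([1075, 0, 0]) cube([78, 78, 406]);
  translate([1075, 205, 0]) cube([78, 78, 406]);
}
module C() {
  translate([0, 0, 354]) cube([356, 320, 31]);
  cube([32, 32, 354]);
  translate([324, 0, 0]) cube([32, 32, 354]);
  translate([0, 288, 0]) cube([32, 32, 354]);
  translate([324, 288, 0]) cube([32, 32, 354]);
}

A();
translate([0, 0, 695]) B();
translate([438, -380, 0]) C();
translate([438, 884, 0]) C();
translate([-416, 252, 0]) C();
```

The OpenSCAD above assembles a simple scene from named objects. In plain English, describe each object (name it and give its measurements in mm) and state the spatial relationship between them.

A is a rectangular dining table. The top is 1232×824×50 mm with its upper surface at z = 695 mm. It stands on four 56×56 mm square legs, each inset 52 mm from the nearest pair of top edges, running from the floor to the underside of the top.

B is a long wooden bench with a 1153 mm (x) × 283 mm (y) seat, 31 mm thick, its top surface 437 mm above the floor. Four 78 mm square legs at the seat corners, flush with the edges, run from z = 0 to the seat underside.

C is a simple wooden stool: a rectangular seat 356 mm (x) by 320 mm (y), 31 mm thick, top face at z = 385 mm, on four square legs, each 32×32 mm in cross-section. The legs rest on z = 0, each flush with a corner of the seat.

The bench is on top of the table. Three stools sit around the table at the −y, +y, −x sides.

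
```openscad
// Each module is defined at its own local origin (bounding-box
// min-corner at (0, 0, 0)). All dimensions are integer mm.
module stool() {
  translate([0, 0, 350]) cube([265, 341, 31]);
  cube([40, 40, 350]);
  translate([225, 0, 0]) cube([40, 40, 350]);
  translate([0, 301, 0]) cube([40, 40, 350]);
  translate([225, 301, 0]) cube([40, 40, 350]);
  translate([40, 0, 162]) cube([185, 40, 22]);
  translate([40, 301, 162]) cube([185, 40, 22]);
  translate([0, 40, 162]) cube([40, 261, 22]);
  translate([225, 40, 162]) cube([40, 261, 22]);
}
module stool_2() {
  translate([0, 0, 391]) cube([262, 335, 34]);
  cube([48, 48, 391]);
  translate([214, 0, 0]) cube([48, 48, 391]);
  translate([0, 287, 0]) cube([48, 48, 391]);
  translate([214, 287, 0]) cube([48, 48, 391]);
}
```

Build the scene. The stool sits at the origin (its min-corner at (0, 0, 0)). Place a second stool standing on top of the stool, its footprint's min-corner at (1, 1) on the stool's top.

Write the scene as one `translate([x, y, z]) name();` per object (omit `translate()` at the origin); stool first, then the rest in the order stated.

stool();
translate([1, 1, 381]) stool_2();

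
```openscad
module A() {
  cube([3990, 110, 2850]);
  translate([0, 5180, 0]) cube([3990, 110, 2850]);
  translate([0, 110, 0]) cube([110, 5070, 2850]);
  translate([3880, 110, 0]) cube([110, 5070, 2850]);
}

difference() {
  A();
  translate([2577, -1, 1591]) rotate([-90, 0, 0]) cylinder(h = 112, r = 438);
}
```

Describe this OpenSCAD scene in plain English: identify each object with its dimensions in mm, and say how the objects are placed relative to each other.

A is a box-shaped house frame (walls only): outside footprint 3990×5290 mm, wall height 2850 mm, wall thickness 110 mm. The two y-facing walls run the full x-width; the two x-facing walls fit between the inner faces of the y-facing walls.

The house frame has a circular hole of radius 438 mm through its front wall, centred at (x = 2577, z = 1591).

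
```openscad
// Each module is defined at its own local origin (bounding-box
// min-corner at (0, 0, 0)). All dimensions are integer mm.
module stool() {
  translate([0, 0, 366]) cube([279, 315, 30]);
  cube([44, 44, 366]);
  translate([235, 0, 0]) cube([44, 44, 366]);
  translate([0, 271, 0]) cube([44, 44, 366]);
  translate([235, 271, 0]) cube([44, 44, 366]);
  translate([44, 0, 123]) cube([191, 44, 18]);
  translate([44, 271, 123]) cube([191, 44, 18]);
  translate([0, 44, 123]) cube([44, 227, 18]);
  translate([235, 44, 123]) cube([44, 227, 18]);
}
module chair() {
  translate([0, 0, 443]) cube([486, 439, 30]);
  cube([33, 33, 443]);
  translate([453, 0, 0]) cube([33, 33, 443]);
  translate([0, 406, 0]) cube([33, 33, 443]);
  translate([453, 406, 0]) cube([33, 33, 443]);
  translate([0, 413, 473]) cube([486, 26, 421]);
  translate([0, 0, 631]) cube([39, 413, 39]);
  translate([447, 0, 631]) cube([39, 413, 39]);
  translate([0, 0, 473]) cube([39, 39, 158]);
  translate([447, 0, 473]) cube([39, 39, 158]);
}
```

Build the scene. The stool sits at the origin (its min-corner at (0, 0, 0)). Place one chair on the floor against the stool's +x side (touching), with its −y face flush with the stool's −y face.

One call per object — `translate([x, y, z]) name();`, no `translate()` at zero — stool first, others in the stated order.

stool();
translate([279, 0, 0]) chair();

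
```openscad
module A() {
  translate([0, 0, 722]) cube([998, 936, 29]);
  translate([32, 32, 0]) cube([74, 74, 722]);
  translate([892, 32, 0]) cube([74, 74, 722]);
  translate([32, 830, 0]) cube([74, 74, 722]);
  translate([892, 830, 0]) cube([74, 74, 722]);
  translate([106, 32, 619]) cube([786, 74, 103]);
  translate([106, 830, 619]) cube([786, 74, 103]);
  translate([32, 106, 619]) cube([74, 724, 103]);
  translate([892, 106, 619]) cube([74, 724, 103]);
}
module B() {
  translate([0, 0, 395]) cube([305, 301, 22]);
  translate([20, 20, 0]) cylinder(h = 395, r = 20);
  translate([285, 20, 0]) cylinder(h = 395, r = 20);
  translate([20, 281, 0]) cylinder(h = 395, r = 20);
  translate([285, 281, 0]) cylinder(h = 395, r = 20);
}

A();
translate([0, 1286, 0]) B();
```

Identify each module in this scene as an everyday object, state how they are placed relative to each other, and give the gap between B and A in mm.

The stool's nearest face is 350 mm from the table's +y face.

A is a table. B is a stool. The stool is on the floor beside the table on its +y side. The gap between the stool and the table is 350 mm.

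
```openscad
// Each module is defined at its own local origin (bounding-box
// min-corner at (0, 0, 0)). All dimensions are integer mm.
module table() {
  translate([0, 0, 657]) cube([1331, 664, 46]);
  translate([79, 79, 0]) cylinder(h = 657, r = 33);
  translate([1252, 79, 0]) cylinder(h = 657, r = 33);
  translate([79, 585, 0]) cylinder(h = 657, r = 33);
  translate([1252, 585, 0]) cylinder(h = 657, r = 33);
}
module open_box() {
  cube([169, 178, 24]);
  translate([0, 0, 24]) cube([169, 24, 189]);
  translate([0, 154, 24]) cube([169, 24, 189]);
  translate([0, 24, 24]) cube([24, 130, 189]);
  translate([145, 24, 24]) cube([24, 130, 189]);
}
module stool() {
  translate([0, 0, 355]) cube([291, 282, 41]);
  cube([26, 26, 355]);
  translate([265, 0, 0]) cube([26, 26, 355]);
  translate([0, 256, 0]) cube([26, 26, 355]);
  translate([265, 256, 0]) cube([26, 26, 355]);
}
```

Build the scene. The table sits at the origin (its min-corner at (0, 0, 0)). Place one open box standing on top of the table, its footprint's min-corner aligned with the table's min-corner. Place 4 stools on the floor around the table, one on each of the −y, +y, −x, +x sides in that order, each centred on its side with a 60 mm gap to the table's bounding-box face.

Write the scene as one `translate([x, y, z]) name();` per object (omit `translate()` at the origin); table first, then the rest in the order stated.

table();
translate([0, 0, 703]) open_box();
translate([520, -342, 0]) stool();
translate([520, 724, 0]) stool();
translate([-351, 191, 0]) stool();
translate([1391, 191, 0]) stool();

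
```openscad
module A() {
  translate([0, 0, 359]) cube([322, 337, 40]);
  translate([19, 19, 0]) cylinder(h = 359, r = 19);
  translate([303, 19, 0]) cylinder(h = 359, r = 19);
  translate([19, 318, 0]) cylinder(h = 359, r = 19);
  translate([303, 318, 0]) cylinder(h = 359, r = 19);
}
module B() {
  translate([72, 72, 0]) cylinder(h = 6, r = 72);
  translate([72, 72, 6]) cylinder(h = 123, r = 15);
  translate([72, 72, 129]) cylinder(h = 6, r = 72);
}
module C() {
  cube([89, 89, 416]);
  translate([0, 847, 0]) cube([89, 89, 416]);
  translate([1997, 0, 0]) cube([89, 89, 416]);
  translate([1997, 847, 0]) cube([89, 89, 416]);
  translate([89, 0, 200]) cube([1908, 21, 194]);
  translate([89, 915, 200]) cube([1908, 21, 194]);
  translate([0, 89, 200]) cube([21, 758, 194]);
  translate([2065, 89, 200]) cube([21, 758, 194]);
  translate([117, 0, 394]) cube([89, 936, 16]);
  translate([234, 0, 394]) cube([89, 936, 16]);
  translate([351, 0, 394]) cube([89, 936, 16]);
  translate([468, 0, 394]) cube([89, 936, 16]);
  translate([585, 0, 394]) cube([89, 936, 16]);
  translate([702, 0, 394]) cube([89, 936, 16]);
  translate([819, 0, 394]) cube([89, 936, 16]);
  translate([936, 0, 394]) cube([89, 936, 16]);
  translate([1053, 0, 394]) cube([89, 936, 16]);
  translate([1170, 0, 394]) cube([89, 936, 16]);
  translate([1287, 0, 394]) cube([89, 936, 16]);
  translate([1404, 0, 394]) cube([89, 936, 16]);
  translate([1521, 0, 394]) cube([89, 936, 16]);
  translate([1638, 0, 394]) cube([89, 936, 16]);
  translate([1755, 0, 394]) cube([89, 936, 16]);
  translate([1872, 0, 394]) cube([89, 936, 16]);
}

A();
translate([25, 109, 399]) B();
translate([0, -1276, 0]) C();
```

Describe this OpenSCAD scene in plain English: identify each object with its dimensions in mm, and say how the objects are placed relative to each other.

A is a four-legged stool. The seat is 322×337 mm, 40 mm thick, top at z = 399 mm. It stands on four round legs, each 38 mm in diameter, from z = 0 to the seat underside, each leg's axis is inset half a diameter from the nearest pair of seat edges (so the leg's bounding box is flush with the corner).

B is a spool: two coaxial disc flanges of radius 72 mm and thickness 6 mm, joined by a core cylinder of radius 15 mm and height 123 mm. The lower flange rests on z = 0 and the three cylinders share a vertical axis.

C is a bed frame 2086 mm long (x) by 936 mm wide (y). Four 89×89 mm corner posts, 416 mm tall, at the corners of the footprint. Four rails of 21 mm thickness and 194 mm height run between adjacent posts with their undersides at z = 200 mm, their outer faces flush with the outside of the frame (the two x-running rails run between the posts' inner faces; the two y-running rails run between the posts' inner faces). 16 slats, each 89 mm wide (x) and 16 mm thick, lie across the top of the two x-running rails, running the full 936 mm width of the frame in y; the slats are evenly spaced along x between the inner faces of the end posts with equal gaps (rounded down to the nearest mm) at the −x end and between each pair — any rounding remainder accumulates at the +x end.

The spool is on top of the stool. The bed frame is on the floor beside the stool on its −y side.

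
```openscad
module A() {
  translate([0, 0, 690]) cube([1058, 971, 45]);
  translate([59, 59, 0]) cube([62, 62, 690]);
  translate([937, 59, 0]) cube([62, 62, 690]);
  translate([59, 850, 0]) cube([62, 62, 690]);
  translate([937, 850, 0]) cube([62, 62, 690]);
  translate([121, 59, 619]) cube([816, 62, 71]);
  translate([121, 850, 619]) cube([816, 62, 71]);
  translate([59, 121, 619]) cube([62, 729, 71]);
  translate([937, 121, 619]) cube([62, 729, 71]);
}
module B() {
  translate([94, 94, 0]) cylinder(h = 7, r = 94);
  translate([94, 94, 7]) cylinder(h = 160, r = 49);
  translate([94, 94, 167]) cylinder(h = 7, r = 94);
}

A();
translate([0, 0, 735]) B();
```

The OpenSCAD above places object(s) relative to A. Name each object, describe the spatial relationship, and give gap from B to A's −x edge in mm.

The spool's min-x is at 0; the table's min-x is 0; gap = 0 mm.

A is a table. B is a spool. The spool is on top of the table. The gap from the spool to the table's −x edge is 0 mm.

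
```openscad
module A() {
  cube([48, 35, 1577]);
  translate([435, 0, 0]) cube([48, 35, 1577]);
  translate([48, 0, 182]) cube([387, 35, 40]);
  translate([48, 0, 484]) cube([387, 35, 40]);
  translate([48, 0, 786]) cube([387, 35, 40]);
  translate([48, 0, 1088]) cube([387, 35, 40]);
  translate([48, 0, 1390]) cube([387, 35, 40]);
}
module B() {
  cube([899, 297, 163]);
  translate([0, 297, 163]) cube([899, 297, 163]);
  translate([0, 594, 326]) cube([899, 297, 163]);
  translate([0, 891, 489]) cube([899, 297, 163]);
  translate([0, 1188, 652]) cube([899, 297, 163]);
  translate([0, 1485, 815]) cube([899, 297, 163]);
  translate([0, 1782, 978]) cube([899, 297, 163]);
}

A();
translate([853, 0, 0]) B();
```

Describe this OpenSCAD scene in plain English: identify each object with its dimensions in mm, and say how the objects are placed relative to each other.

A is a wooden ladder with two side rails of 48×35 mm section and 1577 mm height, set 483 mm apart overall. Between them run 5 rectangular rungs (35 mm deep, 40 mm thick), front faces flush with the rails' −y face. The bottom of the first rung is 182 mm above the floor and each subsequent rung is 302 mm higher than the one below.

B is a straight staircase of 7 solid steps. Each step is 899 mm wide (x), 297 mm deep (y, the going) and 163 mm tall (the rise). The first step rests on the floor; each subsequent step sits one going further in +y and one rise higher in +z, directly behind and above the previous step with no overlap.

The staircase is on the floor beside the ladder on its +x side.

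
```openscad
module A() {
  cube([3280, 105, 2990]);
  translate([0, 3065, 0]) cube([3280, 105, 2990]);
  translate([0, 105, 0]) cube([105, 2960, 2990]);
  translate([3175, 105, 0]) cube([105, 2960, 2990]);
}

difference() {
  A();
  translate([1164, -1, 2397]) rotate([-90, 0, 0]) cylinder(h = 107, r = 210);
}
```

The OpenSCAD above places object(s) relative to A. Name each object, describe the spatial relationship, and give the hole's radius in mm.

The subtracted cylinder has r = 210 mm.

A is a house frame. The house frame has a circular hole through its front wall. The hole's radius is 210 mm.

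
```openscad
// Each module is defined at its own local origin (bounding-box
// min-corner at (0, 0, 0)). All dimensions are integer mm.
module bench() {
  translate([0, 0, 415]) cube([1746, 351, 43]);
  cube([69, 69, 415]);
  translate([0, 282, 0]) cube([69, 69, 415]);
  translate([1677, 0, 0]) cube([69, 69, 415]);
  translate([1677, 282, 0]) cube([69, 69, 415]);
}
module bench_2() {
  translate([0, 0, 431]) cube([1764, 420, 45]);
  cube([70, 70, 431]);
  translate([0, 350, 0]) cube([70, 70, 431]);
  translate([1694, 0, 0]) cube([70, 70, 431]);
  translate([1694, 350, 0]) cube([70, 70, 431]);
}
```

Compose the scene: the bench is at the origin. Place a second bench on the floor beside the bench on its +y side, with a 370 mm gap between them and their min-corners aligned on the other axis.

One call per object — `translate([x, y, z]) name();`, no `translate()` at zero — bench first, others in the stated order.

bench();
translate([0, 721, 0]) bench_2();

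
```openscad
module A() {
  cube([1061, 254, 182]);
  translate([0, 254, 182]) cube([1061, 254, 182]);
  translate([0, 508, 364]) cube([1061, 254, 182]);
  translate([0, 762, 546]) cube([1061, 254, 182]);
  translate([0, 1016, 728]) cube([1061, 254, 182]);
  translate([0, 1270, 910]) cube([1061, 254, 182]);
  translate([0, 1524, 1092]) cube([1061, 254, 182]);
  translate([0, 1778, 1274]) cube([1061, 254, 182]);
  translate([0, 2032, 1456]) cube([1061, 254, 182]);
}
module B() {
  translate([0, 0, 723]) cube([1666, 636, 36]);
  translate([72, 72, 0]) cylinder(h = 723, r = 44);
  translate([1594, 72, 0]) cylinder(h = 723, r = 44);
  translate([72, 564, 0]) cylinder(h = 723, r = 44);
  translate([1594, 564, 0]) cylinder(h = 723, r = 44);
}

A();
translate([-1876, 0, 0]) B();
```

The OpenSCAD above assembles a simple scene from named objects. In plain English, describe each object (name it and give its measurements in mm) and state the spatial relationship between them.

A is a run of 9 identical solid stair steps. Each tread is 1061×254 mm and each step block is 182 mm high. Step 1 rests on the floor; step k is offset from step 1 by (k−1)×254 mm in y and (k−1)×182 mm in z.

B is a table: top 1666 mm (x) × 636 mm (y), 36 mm thick, upper face at z = 759 mm, on four round legs of 88 mm diameter, each leg's bounding box inset 28 mm from the nearest pair of top edges, running from z = 0 to the bottom of the top.

The table is on the floor beside the staircase on its −x side.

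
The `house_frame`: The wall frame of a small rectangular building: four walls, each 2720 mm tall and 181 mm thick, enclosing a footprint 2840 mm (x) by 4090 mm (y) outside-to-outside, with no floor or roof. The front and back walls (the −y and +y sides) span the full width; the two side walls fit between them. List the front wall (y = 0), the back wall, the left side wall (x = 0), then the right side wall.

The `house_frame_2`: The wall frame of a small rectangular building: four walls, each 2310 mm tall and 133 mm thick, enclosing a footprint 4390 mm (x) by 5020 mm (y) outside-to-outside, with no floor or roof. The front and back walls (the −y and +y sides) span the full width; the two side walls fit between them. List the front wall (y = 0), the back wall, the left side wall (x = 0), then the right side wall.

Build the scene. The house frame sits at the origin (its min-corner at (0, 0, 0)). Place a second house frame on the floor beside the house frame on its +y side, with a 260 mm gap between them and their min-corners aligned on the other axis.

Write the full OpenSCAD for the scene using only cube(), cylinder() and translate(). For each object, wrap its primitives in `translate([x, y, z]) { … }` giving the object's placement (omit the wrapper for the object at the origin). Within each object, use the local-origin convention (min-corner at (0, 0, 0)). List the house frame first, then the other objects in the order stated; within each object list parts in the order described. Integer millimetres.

cube([2840, 181, 2720]);
translate([0, 3909, 0]) cube([2840, 181, 2720]);
translate([0, 181, 0]) cube([181, 3728, 2720]);
translate([2659, 181, 0]) cube([181, 3728, 2720]);
translate([0, 4350, 0]) {
  cube([4390, 133, 2310]);
  translate([0, 4887, 0]) cube([4390, 133, 2310]);
  translate([0, 133, 0]) cube([133, 4754, 2310]);
  translate([4257, 133, 0]) cube([133, 4754, 2310]);
}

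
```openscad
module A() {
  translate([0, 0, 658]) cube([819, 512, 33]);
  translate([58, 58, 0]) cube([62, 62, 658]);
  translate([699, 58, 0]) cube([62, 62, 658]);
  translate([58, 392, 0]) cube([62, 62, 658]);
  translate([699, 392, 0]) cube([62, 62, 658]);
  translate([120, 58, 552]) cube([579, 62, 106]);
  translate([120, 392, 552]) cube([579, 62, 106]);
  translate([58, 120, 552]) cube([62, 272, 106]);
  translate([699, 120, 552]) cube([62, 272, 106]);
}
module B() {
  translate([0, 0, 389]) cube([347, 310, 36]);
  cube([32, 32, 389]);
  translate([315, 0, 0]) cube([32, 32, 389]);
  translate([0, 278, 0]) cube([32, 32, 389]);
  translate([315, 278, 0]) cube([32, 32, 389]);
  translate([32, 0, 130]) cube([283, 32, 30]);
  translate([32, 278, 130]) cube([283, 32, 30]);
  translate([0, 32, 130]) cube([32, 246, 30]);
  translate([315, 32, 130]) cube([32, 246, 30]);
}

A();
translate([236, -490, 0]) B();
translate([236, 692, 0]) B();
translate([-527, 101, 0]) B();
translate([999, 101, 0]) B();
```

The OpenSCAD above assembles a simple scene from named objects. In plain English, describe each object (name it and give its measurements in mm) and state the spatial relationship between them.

A is a table: top 819 mm (x) × 512 mm (y), 33 mm thick, upper face at z = 691 mm, on four 62×62 mm square legs, each inset 58 mm from the nearest pair of top edges, running from z = 0 to the bottom of the top. Four apron rails, 62 mm thick and 106 mm tall, run between adjacent legs with their top edges flush with the underside of the top and their outer faces flush with the legs' outer faces.

B is a four-legged stool. The seat is 347×310 mm, 36 mm thick, top at z = 425 mm. It stands on four square legs, each 32×32 mm in cross-section, from z = 0 to the seat underside, each flush with a corner of the seat. Four stretchers, 32 mm wide and 30 mm tall, connect adjacent legs with their undersides at z = 130 mm, each running between the inner faces of the legs it joins and aligned with the legs' outer faces on the other axis.

Four stools sit around the table at the −y, +y, −x, +x sides.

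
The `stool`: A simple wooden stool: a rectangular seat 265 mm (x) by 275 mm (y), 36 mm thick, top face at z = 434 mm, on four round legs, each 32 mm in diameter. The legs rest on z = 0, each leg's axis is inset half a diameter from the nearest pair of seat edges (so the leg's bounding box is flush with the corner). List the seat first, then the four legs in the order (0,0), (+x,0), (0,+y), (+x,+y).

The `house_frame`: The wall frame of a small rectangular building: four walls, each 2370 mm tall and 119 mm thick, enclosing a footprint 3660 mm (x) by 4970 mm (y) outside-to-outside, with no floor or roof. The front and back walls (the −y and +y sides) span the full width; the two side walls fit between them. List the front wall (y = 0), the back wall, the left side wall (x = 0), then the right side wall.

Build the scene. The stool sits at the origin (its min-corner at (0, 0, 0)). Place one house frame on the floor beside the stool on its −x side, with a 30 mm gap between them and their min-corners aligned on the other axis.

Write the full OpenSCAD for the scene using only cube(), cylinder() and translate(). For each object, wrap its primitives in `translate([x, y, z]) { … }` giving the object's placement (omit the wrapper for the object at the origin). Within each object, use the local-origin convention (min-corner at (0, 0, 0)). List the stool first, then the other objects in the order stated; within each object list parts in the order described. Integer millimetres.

translate([0, 0, 398]) cube([265, 275, 36]);
translate([16, 16, 0]) cylinder(h = 398, r = 16);
translate([249, 16, 0]) cylinder(h = 398, r = 16);
translate([16, 259, 0]) cylinder(h = 398, r = 16);
translate([249, 259, 0]) cylinder(h = 398, r = 16);
translate([-3690, 0, 0]) {
  cube([3660, 119, 2370]);
  translate([0, 4851, 0]) cube([3660, 119, 2370]);
  translate([0, 119, 0]) cube([119, 4732, 2370]);
  translate([3541, 119, 0]) cube([119, 4732, 2370]);
}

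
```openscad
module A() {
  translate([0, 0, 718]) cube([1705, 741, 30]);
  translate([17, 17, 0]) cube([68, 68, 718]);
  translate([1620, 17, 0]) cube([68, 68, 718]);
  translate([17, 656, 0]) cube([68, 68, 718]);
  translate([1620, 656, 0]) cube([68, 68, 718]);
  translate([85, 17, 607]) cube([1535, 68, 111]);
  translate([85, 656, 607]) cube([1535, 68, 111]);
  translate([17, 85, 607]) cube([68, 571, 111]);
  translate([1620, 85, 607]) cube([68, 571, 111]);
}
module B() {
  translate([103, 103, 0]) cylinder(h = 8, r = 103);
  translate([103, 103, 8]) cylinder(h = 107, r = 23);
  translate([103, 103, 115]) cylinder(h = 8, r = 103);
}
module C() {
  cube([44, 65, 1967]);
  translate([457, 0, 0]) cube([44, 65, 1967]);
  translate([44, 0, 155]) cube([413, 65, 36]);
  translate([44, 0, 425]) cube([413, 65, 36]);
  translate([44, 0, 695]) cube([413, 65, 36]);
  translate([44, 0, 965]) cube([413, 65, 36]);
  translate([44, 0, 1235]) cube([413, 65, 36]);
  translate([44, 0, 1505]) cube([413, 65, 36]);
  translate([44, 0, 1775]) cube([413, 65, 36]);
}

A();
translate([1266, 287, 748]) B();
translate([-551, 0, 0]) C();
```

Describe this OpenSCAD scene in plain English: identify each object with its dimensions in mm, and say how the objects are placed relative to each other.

A is a table: top 1705 mm (x) × 741 mm (y), 30 mm thick, upper face at z = 748 mm, on four 68×68 mm square legs, each inset 17 mm from the nearest pair of top edges, running from z = 0 to the bottom of the top. Four apron rails, 68 mm thick and 111 mm tall, run between adjacent legs with their top edges flush with the underside of the top and their outer faces flush with the legs' outer faces.

B is a spool: two coaxial disc flanges of radius 103 mm and thickness 8 mm, joined by a core cylinder of radius 23 mm and height 107 mm. The lower flange rests on z = 0 and the three cylinders share a vertical axis.

C is a wooden ladder with two side rails of 44×65 mm section and 1967 mm height, set 501 mm apart overall. Between them run 7 rectangular rungs (65 mm deep, 36 mm thick), front faces flush with the rails' −y face. The bottom of the first rung is 155 mm above the floor and each subsequent rung is 270 mm higher than the one below.

The spool is on top of the table. The ladder is on the floor beside the table on its −x side.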